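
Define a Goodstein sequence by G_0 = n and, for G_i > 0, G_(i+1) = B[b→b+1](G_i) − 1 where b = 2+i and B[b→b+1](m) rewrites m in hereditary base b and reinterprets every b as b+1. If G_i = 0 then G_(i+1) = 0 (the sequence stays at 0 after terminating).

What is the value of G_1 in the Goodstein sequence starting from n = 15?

111

[0] 15 ≡ 2^(2 + 1) + 2^2 + 2 + 1 (base 2). Lift 3: 112. −1: 111.
[1] 111 ≡ 3^(3 + 1) + 3^3 + 3 (base 3). Lift 4: 1284. −1: 1283.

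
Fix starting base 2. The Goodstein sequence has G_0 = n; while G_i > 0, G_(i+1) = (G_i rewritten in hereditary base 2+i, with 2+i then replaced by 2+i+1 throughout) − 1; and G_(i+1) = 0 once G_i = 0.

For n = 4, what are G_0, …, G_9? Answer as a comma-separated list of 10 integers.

4, 26, 41, 60, 83, 109, 139, 173, 211, 253

step 0: 4 = 2^2; sub 3 for 2: 3^3; = 27; G_1 = 27−1 = 26
step 1: 26 = 2·3^2 + 2·3 + 2; sub 4 for 3: 2·4^2 + 2·4 + 2; = 42; G_2 = 42−1 = 41
step 2: 41 = 2·4^2 + 2·4 + 1; sub 5 for 4: 2·5^2 + 2·5 + 1; = 61; G_3 = 61−1 = 60
step 3: 60 = 2·5^2 + 2·5; sub 6 for 5: 2·6^2 + 2·6; = 84; G_4 = 84−1 = 83
step 4: 83 = 2·6^2 + 6 + 5; sub 7 for 6: 2·7^2 + 7 + 5; = 110; G_5 = 110−1 = 109
step 5: 109 = 2·7^2 + 7 + 4; sub 8 for 7: 2·8^2 + 8 + 4; = 140; G_6 = 140−1 = 139
step 6: 139 = 2·8^2 + 8 + 3; sub 9 for 8: 2·9^2 + 9 + 3; = 174; G_7 = 174−1 = 173
step 7: 173 = 2·9^2 + 9 + 2; sub 10 for 9: 2·10^2 + 10 + 2; = 212; G_8 = 212−1 = 211
step 8: 211 = 2·10^2 + 10 + 1; sub 11 for 10: 2·11^2 + 11 + 1; = 254; G_9 = 254−1 = 253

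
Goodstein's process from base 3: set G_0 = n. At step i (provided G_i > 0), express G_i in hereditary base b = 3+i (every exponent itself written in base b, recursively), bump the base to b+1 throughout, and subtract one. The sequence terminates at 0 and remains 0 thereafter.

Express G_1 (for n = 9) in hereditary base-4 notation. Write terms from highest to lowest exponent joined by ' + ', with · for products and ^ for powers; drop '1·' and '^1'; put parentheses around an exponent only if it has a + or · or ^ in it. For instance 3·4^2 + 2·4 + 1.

3·4 + 3

step 0: 9 = 3^2; sub 4 for 3: 4^2; = 16; G_1 = 16−1 = 15
step 1: 15 = 3·4 + 3; sub 5 for 4: 3·5 + 3; = 18; G_2 = 18−1 = 17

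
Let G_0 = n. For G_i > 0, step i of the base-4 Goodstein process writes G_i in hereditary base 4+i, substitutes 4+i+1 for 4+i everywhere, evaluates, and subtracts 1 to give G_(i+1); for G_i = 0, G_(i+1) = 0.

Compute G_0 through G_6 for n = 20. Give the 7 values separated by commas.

20, 29, 39, 51, 65, 81, 99

G_0 = 20. HB_4(20) = 4^2 + 4. Bump = 30. G_1 = 29.
G_1 = 29. HB_5(29) = 5^2 + 4. Bump = 40. G_2 = 39.
G_2 = 39. HB_6(39) = 6^2 + 3. Bump = 52. G_3 = 51.
G_3 = 51. HB_7(51) = 7^2 + 2. Bump = 66. G_4 = 65.
G_4 = 65. HB_8(65) = 8^2 + 1. Bump = 82. G_5 = 81.
G_5 = 81. HB_9(81) = 9^2. Bump = 100. G_6 = 99.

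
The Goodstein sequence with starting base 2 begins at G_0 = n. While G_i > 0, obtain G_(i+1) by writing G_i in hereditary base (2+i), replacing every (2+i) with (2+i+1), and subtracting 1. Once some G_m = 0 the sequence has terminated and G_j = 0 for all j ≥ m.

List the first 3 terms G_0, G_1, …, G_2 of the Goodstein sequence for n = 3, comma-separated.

step 0: 3 = 2 + 1; sub 3 for 2: 3 + 1; = 4; G_1 = 4−1 = 3
step 1: 3 = 3; sub 4 for 3: 4; = 4; G_2 = 4−1 = 3

3, 3, 3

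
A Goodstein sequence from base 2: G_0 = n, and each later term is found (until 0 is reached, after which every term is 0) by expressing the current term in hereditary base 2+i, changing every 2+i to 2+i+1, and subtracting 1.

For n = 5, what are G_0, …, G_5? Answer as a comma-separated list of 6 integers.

step 0: 5 = 2^2 + 1; sub 3 for 2: 3^3 + 1; = 28; G_1 = 28−1 = 27
step 1: 27 = 3^3; sub 4 for 3: 4^4; = 256; G_2 = 256−1 = 255
step 2: 255 = 3·4^3 + 3·4^2 + 3·4 + 3; sub 5 for 4: 3·5^3 + 3·5^2 + 3·5 + 3; = 468; G_3 = 468−1 = 467
step 3: 467 = 3·5^3 + 3·5^2 + 3·5 + 2; sub 6 for 5: 3·6^3 + 3·6^2 + 3·6 + 2; = 776; G_4 = 776−1 = 775
step 4: 775 = 3·6^3 + 3·6^2 + 3·6 + 1; sub 7 for 6: 3·7^3 + 3·7^2 + 3·7 + 1; = 1198; G_5 = 1198−1 = 1197

5, 27, 255, 467, 775, 1197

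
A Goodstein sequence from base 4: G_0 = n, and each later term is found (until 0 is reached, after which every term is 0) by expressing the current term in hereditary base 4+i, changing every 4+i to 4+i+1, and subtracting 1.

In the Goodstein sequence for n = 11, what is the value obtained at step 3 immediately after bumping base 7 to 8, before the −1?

16

i=0: 11 = 2·4 + 3 (b=4); 4→5: 2·5 + 3 = 13; 13−1 = 12
i=1: 12 = 2·5 + 2 (b=5); 5→6: 2·6 + 2 = 14; 14−1 = 13
i=2: 13 = 2·6 + 1 (b=6); 6→7: 2·7 + 1 = 15; 15−1 = 14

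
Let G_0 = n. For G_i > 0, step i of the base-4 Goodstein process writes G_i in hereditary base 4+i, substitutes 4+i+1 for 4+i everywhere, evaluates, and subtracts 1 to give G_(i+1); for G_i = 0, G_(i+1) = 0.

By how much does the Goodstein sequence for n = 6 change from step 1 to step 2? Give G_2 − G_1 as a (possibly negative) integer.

[0] 6 ≡ 4 + 2 (base 4). Lift 5: 7. −1: 6.
[1] 6 ≡ 5 + 1 (base 5). Lift 6: 7. −1: 6.

0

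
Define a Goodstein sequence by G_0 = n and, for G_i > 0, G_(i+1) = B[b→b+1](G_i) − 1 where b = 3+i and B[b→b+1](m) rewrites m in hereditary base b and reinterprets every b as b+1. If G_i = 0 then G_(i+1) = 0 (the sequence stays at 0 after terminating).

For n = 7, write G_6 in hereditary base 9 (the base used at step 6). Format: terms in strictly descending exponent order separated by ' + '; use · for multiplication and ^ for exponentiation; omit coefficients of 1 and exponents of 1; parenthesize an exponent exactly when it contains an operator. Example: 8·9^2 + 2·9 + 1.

G_0 = 7. HB_3(7) = 2·3 + 1. Bump = 9. G_1 = 8.
G_1 = 8. HB_4(8) = 2·4. Bump = 10. G_2 = 9.
G_2 = 9. HB_5(9) = 5 + 4. Bump = 10. G_3 = 9.
G_3 = 9. HB_6(9) = 6 + 3. Bump = 10. G_4 = 9.
G_4 = 9. HB_7(9) = 7 + 2. Bump = 10. G_5 = 9.
G_5 = 9. HB_8(9) = 8 + 1. Bump = 10. G_6 = 9.
G_6 = 9. HB_9(9) = 9. Bump = 10. G_7 = 9.

9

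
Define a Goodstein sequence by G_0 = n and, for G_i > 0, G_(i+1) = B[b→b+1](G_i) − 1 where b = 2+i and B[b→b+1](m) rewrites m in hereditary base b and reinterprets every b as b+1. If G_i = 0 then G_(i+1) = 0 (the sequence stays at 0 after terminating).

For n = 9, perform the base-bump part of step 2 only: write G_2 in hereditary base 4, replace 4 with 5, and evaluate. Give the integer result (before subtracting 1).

(0) 9|_2 = 2^(2 + 1) + 1 ↦ 3^(3 + 1) + 1|_3 = 82 ⇒ 81
(1) 81|_3 = 3^(3 + 1) ↦ 4^(4 + 1)|_4 = 1024 ⇒ 1023
(2) 1023|_4 = 3·4^4 + 3·4^3 + 3·4^2 + 3·4 + 3 ↦ 3·5^5 + 3·5^3 + 3·5^2 + 3·5 + 3|_5 = 9843 ⇒ 9842

9843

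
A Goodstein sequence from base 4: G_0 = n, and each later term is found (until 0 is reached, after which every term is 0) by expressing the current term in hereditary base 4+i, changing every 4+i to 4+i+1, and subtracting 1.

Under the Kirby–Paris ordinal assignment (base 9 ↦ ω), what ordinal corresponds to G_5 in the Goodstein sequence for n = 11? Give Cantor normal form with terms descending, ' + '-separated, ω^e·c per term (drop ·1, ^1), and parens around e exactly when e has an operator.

G_0=11  [base 4] 2·4 + 3  →[4↦5]→  2·5 + 3 = 13  −1 ⇒ G_1=12
G_1=12  [base 5] 2·5 + 2  →[5↦6]→  2·6 + 2 = 14  −1 ⇒ G_2=13
G_2=13  [base 6] 2·6 + 1  →[6↦7]→  2·7 + 1 = 15  −1 ⇒ G_3=14
G_3=14  [base 7] 2·7  →[7↦8]→  2·8 = 16  −1 ⇒ G_4=15
G_4=15  [base 8] 8 + 7  →[8↦9]→  9 + 7 = 16  −1 ⇒ G_5=15
G_5=15  [base 9] 9 + 6  →[9↦10]→  10 + 6 = 16  −1 ⇒ G_6=15

ω + 6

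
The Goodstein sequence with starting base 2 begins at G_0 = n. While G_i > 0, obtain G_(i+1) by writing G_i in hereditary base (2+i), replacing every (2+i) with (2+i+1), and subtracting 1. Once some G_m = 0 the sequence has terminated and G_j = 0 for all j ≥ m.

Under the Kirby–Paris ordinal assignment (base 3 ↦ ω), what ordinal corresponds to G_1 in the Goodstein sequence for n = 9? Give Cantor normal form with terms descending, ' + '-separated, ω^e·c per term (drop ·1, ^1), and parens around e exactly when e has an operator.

G_0 = 9. HB_2(9) = 2^(2 + 1) + 1. Bump = 82. G_1 = 81.
G_1 = 81. HB_3(81) = 3^(3 + 1). Bump = 1024. G_2 = 1023.

ω^(ω + 1)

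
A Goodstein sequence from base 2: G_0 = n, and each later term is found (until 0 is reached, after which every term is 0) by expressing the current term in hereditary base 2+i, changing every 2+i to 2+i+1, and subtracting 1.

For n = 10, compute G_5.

4215754

(0) 10|_2 = 2^(2 + 1) + 2 ↦ 3^(3 + 1) + 3|_3 = 84 ⇒ 83
(1) 83|_3 = 3^(3 + 1) + 2 ↦ 4^(4 + 1) + 2|_4 = 1026 ⇒ 1025
(2) 1025|_4 = 4^(4 + 1) + 1 ↦ 5^(5 + 1) + 1|_5 = 15626 ⇒ 15625
(3) 15625|_5 = 5^(5 + 1) ↦ 6^(6 + 1)|_6 = 279936 ⇒ 279935
(4) 279935|_6 = 5·6^6 + 5·6^5 + 5·6^4 + 5·6^3 + 5·6^2 + 5·6 + 5 ↦ 5·7^7 + 5·7^5 + 5·7^4 + 5·7^3 + 5·7^2 + 5·7 + 5|_7 = 4215755 ⇒ 4215754
(5) 4215754|_7 = 5·7^7 + 5·7^5 + 5·7^4 + 5·7^3 + 5·7^2 + 5·7 + 4 ↦ 5·8^8 + 5·8^5 + 5·8^4 + 5·8^3 + 5·8^2 + 5·8 + 4|_8 = 84073324 ⇒ 84073323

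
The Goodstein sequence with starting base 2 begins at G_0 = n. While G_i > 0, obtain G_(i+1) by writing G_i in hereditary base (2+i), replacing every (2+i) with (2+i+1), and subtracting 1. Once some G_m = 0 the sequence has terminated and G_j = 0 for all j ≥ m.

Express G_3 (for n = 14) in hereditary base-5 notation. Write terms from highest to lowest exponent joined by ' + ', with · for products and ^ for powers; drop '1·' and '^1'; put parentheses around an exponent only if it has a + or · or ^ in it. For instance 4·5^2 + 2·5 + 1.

5^(5 + 1) + 5^5

14 —HB2→ 2^(2 + 1) + 2^2 + 2 —bump→ 3^(3 + 1) + 3^3 + 3 = 111 —(−1)→ 110
110 —HB3→ 3^(3 + 1) + 3^3 + 2 —bump→ 4^(4 + 1) + 4^4 + 2 = 1282 —(−1)→ 1281
1281 —HB4→ 4^(4 + 1) + 4^4 + 1 —bump→ 5^(5 + 1) + 5^5 + 1 = 18751 —(−1)→ 18750
18750 —HB5→ 5^(5 + 1) + 5^5 —bump→ 6^(6 + 1) + 6^6 = 326592 —(−1)→ 326591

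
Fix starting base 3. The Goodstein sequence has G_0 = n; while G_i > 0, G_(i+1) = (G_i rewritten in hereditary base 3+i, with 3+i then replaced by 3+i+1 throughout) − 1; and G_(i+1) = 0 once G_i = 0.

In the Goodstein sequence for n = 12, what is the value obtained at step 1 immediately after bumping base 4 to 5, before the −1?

G_0 = 12. HB_3(12) = 3^2 + 3. Bump = 20. G_1 = 19.
G_1 = 19. HB_4(19) = 4^2 + 3. Bump = 28. G_2 = 27.

28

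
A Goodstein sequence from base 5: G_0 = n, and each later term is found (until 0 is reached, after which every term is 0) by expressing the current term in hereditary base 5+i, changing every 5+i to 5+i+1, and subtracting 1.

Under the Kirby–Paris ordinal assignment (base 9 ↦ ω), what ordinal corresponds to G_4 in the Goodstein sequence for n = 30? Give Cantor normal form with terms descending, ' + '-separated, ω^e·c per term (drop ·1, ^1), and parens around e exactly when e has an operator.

step 0: 30 = 5^2 + 5; sub 6 for 5: 6^2 + 6; = 42; G_1 = 42−1 = 41
step 1: 41 = 6^2 + 5; sub 7 for 6: 7^2 + 5; = 54; G_2 = 54−1 = 53
step 2: 53 = 7^2 + 4; sub 8 for 7: 8^2 + 4; = 68; G_3 = 68−1 = 67
step 3: 67 = 8^2 + 3; sub 9 for 8: 9^2 + 3; = 84; G_4 = 84−1 = 83
step 4: 83 = 9^2 + 2; sub 10 for 9: 10^2 + 2; = 102; G_5 = 102−1 = 101

ω^2 + 2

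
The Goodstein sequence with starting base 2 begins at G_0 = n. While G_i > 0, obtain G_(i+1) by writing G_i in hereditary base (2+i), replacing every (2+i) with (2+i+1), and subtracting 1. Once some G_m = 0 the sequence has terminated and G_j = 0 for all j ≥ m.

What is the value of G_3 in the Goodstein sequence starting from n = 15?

(0) 15|_2 = 2^(2 + 1) + 2^2 + 2 + 1 ↦ 3^(3 + 1) + 3^3 + 3 + 1|_3 = 112 ⇒ 111
(1) 111|_3 = 3^(3 + 1) + 3^3 + 3 ↦ 4^(4 + 1) + 4^4 + 4|_4 = 1284 ⇒ 1283
(2) 1283|_4 = 4^(4 + 1) + 4^4 + 3 ↦ 5^(5 + 1) + 5^5 + 3|_5 = 18753 ⇒ 18752
(3) 18752|_5 = 5^(5 + 1) + 5^5 + 2 ↦ 6^(6 + 1) + 6^6 + 2|_6 = 326594 ⇒ 326593

18752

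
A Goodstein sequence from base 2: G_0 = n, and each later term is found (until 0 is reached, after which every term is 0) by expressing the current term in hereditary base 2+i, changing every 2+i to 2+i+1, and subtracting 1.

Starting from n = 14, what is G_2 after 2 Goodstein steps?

1281

[0] 14 ≡ 2^(2 + 1) + 2^2 + 2 (base 2). Lift 3: 111. −1: 110.
[1] 110 ≡ 3^(3 + 1) + 3^3 + 2 (base 3). Lift 4: 1282. −1: 1281.
[2] 1281 ≡ 4^(4 + 1) + 4^4 + 1 (base 4). Lift 5: 18751. −1: 18750.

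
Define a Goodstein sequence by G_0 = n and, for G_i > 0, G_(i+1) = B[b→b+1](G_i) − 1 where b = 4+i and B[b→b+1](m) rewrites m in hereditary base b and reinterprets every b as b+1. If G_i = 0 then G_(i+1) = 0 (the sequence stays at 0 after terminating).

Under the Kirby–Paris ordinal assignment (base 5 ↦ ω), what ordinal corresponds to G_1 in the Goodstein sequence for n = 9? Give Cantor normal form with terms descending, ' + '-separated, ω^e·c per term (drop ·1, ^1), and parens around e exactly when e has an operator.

[0] 9 ≡ 2·4 + 1 (base 4). Lift 5: 11. −1: 10.
[1] 10 ≡ 2·5 (base 5). Lift 6: 12. −1: 11.

ω·2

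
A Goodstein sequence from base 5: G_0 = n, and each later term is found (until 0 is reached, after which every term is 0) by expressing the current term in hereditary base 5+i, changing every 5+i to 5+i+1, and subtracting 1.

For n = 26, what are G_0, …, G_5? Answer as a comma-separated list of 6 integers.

26, 36, 48, 53, 58, 63

(0) 26|_5 = 5^2 + 1 ↦ 6^2 + 1|_6 = 37 ⇒ 36
(1) 36|_6 = 6^2 ↦ 7^2|_7 = 49 ⇒ 48
(2) 48|_7 = 6·7 + 6 ↦ 6·8 + 6|_8 = 54 ⇒ 53
(3) 53|_8 = 6·8 + 5 ↦ 6·9 + 5|_9 = 59 ⇒ 58
(4) 58|_9 = 6·9 + 4 ↦ 6·10 + 4|_10 = 64 ⇒ 63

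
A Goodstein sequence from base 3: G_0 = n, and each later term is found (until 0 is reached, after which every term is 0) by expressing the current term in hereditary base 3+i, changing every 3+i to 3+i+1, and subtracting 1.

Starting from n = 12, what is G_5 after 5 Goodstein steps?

63

i=0: 12 = 3^2 + 3 (b=3); 3→4: 4^2 + 4 = 20; 20−1 = 19
i=1: 19 = 4^2 + 3 (b=4); 4→5: 5^2 + 3 = 28; 28−1 = 27
i=2: 27 = 5^2 + 2 (b=5); 5→6: 6^2 + 2 = 38; 38−1 = 37
i=3: 37 = 6^2 + 1 (b=6); 6→7: 7^2 + 1 = 50; 50−1 = 49
i=4: 49 = 7^2 (b=7); 7→8: 8^2 = 64; 64−1 = 63
i=5: 63 = 7·8 + 7 (b=8); 8→9: 7·9 + 7 = 70; 70−1 = 69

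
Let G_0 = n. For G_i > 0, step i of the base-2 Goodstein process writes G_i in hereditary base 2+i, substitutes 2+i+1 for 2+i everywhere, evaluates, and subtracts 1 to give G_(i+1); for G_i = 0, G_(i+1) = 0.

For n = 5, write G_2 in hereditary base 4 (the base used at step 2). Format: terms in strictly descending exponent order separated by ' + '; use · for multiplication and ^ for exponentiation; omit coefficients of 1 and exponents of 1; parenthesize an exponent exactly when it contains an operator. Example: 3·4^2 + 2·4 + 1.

3·4^3 + 3·4^2 + 3·4 + 3

(0) 5|_2 = 2^2 + 1 ↦ 3^3 + 1|_3 = 28 ⇒ 27
(1) 27|_3 = 3^3 ↦ 4^4|_4 = 256 ⇒ 255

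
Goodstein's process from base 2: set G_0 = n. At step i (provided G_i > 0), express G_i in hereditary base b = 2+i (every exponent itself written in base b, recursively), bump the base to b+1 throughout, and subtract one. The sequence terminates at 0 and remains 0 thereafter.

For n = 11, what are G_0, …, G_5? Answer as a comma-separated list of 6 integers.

i=0: 11 = 2^(2 + 1) + 2 + 1 (b=2); 2→3: 3^(3 + 1) + 3 + 1 = 85; 85−1 = 84
i=1: 84 = 3^(3 + 1) + 3 (b=3); 3→4: 4^(4 + 1) + 4 = 1028; 1028−1 = 1027
i=2: 1027 = 4^(4 + 1) + 3 (b=4); 4→5: 5^(5 + 1) + 3 = 15628; 15628−1 = 15627
i=3: 15627 = 5^(5 + 1) + 2 (b=5); 5→6: 6^(6 + 1) + 2 = 279938; 279938−1 = 279937
i=4: 279937 = 6^(6 + 1) + 1 (b=6); 6→7: 7^(7 + 1) + 1 = 5764802; 5764802−1 = 5764801

11, 84, 1027, 15627, 279937, 5764801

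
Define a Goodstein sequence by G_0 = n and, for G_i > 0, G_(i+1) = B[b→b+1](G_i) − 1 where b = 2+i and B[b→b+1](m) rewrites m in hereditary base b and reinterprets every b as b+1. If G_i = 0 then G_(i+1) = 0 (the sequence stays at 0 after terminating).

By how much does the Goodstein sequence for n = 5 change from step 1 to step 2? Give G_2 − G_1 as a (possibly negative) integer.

[0] 5 ≡ 2^2 + 1 (base 2). Lift 3: 28. −1: 27.
[1] 27 ≡ 3^3 (base 3). Lift 4: 256. −1: 255.

228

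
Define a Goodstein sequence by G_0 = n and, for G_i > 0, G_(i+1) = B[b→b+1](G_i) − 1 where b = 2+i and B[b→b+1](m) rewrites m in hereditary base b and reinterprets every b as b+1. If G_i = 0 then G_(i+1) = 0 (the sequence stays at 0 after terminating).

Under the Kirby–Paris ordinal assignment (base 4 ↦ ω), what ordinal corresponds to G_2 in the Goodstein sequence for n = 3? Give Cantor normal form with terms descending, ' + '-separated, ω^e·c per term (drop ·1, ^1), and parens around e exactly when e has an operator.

3

G_0=3  [base 2] 2 + 1  →[2↦3]→  3 + 1 = 4  −1 ⇒ G_1=3
G_1=3  [base 3] 3  →[3↦4]→  4 = 4  −1 ⇒ G_2=3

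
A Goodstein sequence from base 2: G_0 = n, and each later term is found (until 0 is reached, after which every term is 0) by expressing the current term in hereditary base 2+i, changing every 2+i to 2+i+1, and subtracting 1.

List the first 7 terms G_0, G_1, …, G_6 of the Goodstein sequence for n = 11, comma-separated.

11, 84, 1027, 15627, 279937, 5764801, 134217727

G_0=11  [base 2] 2^(2 + 1) + 2 + 1  →[2↦3]→  3^(3 + 1) + 3 + 1 = 85  −1 ⇒ G_1=84
G_1=84  [base 3] 3^(3 + 1) + 3  →[3↦4]→  4^(4 + 1) + 4 = 1028  −1 ⇒ G_2=1027
G_2=1027  [base 4] 4^(4 + 1) + 3  →[4↦5]→  5^(5 + 1) + 3 = 15628  −1 ⇒ G_3=15627
G_3=15627  [base 5] 5^(5 + 1) + 2  →[5↦6]→  6^(6 + 1) + 2 = 279938  −1 ⇒ G_4=279937
G_4=279937  [base 6] 6^(6 + 1) + 1  →[6↦7]→  7^(7 + 1) + 1 = 5764802  −1 ⇒ G_5=5764801
G_5=5764801  [base 7] 7^(7 + 1)  →[7↦8]→  8^(8 + 1) = 134217728  −1 ⇒ G_6=134217727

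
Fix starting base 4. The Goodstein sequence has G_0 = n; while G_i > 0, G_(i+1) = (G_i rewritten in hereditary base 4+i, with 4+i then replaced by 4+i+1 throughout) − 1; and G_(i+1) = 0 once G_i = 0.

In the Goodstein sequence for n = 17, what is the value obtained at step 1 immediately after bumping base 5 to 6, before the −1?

17 —HB4→ 4^2 + 1 —bump→ 5^2 + 1 = 26 —(−1)→ 25
25 —HB5→ 5^2 —bump→ 6^2 = 36 —(−1)→ 35

36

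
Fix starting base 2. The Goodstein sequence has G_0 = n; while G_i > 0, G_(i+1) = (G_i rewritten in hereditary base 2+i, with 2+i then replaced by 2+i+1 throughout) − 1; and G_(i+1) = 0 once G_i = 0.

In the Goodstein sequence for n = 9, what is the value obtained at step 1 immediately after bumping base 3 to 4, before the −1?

1024

G_0 = 9. HB_2(9) = 2^(2 + 1) + 1. Bump = 82. G_1 = 81.
G_1 = 81. HB_3(81) = 3^(3 + 1). Bump = 1024. G_2 = 1023.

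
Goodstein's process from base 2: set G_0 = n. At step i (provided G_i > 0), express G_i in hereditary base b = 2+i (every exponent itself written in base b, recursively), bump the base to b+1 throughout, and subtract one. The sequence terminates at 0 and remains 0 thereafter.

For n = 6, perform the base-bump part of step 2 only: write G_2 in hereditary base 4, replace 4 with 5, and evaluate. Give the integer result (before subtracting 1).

3126

i=0: 6 = 2^2 + 2 (b=2); 2→3: 3^3 + 3 = 30; 30−1 = 29
i=1: 29 = 3^3 + 2 (b=3); 3→4: 4^4 + 2 = 258; 258−1 = 257
i=2: 257 = 4^4 + 1 (b=4); 4→5: 5^5 + 1 = 3126; 3126−1 = 3125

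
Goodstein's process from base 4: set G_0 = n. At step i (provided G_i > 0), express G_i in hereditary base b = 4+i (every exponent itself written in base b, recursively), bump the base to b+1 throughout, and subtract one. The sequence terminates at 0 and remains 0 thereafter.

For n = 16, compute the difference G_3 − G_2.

step 0: 16 = 4^2; sub 5 for 4: 5^2; = 25; G_1 = 25−1 = 24
step 1: 24 = 4·5 + 4; sub 6 for 5: 4·6 + 4; = 28; G_2 = 28−1 = 27
step 2: 27 = 4·6 + 3; sub 7 for 6: 4·7 + 3; = 31; G_3 = 31−1 = 30

3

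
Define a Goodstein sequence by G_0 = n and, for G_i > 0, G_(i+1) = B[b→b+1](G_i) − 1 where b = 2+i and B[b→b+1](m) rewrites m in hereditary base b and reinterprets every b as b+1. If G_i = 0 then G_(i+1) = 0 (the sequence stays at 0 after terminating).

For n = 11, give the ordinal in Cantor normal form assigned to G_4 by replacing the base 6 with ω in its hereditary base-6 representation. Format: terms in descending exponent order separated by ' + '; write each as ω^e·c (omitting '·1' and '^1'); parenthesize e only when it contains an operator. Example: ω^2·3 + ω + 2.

ω^(ω + 1) + 1

[0] 11 ≡ 2^(2 + 1) + 2 + 1 (base 2). Lift 3: 85. −1: 84.
[1] 84 ≡ 3^(3 + 1) + 3 (base 3). Lift 4: 1028. −1: 1027.
[2] 1027 ≡ 4^(4 + 1) + 3 (base 4). Lift 5: 15628. −1: 15627.
[3] 15627 ≡ 5^(5 + 1) + 2 (base 5). Lift 6: 279938. −1: 279937.
[4] 279937 ≡ 6^(6 + 1) + 1 (base 6). Lift 7: 5764802. −1: 5764801.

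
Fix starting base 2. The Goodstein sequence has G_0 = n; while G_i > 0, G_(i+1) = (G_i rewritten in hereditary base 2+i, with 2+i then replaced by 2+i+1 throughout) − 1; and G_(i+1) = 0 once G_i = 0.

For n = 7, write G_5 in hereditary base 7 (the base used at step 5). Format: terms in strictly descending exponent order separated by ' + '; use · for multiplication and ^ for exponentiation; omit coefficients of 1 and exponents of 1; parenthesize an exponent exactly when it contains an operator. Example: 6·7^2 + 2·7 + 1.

7^7

G_0 = 7. HB_2(7) = 2^2 + 2 + 1. Bump = 31. G_1 = 30.
G_1 = 30. HB_3(30) = 3^3 + 3. Bump = 260. G_2 = 259.
G_2 = 259. HB_4(259) = 4^4 + 3. Bump = 3128. G_3 = 3127.
G_3 = 3127. HB_5(3127) = 5^5 + 2. Bump = 46658. G_4 = 46657.
G_4 = 46657. HB_6(46657) = 6^6 + 1. Bump = 823544. G_5 = 823543.
G_5 = 823543. HB_7(823543) = 7^7. Bump = 16777216. G_6 = 16777215.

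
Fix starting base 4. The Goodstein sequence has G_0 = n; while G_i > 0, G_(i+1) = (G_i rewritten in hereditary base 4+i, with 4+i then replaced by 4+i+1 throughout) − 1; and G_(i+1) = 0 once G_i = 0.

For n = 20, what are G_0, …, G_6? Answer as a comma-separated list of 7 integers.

20, 29, 39, 51, 65, 81, 99

20 —HB4→ 4^2 + 4 —bump→ 5^2 + 5 = 30 —(−1)→ 29
29 —HB5→ 5^2 + 4 —bump→ 6^2 + 4 = 40 —(−1)→ 39
39 —HB6→ 6^2 + 3 —bump→ 7^2 + 3 = 52 —(−1)→ 51
51 —HB7→ 7^2 + 2 —bump→ 8^2 + 2 = 66 —(−1)→ 65
65 —HB8→ 8^2 + 1 —bump→ 9^2 + 1 = 82 —(−1)→ 81
81 —HB9→ 9^2 —bump→ 10^2 = 100 —(−1)→ 99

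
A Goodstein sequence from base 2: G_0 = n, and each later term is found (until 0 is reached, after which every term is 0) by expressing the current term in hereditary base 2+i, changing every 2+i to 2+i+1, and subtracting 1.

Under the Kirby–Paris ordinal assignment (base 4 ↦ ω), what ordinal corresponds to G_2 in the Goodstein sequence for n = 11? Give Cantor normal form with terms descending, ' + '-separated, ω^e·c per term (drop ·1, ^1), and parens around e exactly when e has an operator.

ω^(ω + 1) + 3

step 0: 11 = 2^(2 + 1) + 2 + 1; sub 3 for 2: 3^(3 + 1) + 3 + 1; = 85; G_1 = 85−1 = 84
step 1: 84 = 3^(3 + 1) + 3; sub 4 for 3: 4^(4 + 1) + 4; = 1028; G_2 = 1028−1 = 1027
step 2: 1027 = 4^(4 + 1) + 3; sub 5 for 4: 5^(5 + 1) + 3; = 15628; G_3 = 15628−1 = 15627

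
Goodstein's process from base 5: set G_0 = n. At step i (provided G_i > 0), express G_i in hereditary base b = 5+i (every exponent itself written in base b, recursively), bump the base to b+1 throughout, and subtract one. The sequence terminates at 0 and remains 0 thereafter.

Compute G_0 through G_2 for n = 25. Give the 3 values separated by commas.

step 0: 25 = 5^2; sub 6 for 5: 6^2; = 36; G_1 = 36−1 = 35
step 1: 35 = 5·6 + 5; sub 7 for 6: 5·7 + 5; = 40; G_2 = 40−1 = 39

25, 35, 39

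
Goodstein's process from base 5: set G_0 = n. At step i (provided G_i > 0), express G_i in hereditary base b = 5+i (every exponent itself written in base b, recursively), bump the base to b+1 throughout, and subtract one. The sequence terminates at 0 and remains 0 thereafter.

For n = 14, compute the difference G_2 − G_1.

[0] 14 ≡ 2·5 + 4 (base 5). Lift 6: 16. −1: 15.
[1] 15 ≡ 2·6 + 3 (base 6). Lift 7: 17. −1: 16.

1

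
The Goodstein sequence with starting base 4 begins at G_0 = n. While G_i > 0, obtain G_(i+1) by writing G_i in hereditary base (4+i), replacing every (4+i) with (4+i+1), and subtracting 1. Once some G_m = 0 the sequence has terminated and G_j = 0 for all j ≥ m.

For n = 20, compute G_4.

65

i=0: 20 = 4^2 + 4 (b=4); 4→5: 5^2 + 5 = 30; 30−1 = 29
i=1: 29 = 5^2 + 4 (b=5); 5→6: 6^2 + 4 = 40; 40−1 = 39
i=2: 39 = 6^2 + 3 (b=6); 6→7: 7^2 + 3 = 52; 52−1 = 51
i=3: 51 = 7^2 + 2 (b=7); 7→8: 8^2 + 2 = 66; 66−1 = 65
i=4: 65 = 8^2 + 1 (b=8); 8→9: 9^2 + 1 = 82; 82−1 = 81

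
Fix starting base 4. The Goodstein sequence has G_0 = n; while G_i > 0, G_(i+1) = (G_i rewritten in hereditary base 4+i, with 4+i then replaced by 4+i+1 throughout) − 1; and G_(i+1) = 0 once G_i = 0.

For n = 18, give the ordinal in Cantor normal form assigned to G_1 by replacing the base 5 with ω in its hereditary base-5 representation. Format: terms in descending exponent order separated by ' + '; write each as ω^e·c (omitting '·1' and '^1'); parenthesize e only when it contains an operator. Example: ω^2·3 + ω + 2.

ω^2 + 1

i=0: 18 = 4^2 + 2 (b=4); 4→5: 5^2 + 2 = 27; 27−1 = 26
i=1: 26 = 5^2 + 1 (b=5); 5→6: 6^2 + 1 = 37; 37−1 = 36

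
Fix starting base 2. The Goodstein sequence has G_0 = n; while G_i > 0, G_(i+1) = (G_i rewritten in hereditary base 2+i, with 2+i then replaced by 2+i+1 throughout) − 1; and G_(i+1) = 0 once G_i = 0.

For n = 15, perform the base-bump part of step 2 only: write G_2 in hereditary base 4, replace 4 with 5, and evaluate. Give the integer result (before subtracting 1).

18753

[0] 15 ≡ 2^(2 + 1) + 2^2 + 2 + 1 (base 2). Lift 3: 112. −1: 111.
[1] 111 ≡ 3^(3 + 1) + 3^3 + 3 (base 3). Lift 4: 1284. −1: 1283.
[2] 1283 ≡ 4^(4 + 1) + 4^4 + 3 (base 4). Lift 5: 18753. −1: 18752.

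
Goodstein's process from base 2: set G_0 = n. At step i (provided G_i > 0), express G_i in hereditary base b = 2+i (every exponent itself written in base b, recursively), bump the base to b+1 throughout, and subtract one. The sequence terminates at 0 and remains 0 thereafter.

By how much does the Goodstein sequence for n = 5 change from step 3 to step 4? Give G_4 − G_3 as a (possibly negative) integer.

308

G_0=5  [base 2] 2^2 + 1  →[2↦3]→  3^3 + 1 = 28  −1 ⇒ G_1=27
G_1=27  [base 3] 3^3  →[3↦4]→  4^4 = 256  −1 ⇒ G_2=255
G_2=255  [base 4] 3·4^3 + 3·4^2 + 3·4 + 3  →[4↦5]→  3·5^3 + 3·5^2 + 3·5 + 3 = 468  −1 ⇒ G_3=467
G_3=467  [base 5] 3·5^3 + 3·5^2 + 3·5 + 2  →[5↦6]→  3·6^3 + 3·6^2 + 3·6 + 2 = 776  −1 ⇒ G_4=775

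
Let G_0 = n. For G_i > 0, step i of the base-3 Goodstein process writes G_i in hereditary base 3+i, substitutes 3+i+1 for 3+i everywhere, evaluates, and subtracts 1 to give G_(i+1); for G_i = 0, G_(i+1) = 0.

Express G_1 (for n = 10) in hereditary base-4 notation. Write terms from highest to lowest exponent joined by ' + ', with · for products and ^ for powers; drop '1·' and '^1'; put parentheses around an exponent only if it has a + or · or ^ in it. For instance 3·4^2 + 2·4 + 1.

4^2

(0) 10|_3 = 3^2 + 1 ↦ 4^2 + 1|_4 = 17 ⇒ 16
(1) 16|_4 = 4^2 ↦ 5^2|_5 = 25 ⇒ 24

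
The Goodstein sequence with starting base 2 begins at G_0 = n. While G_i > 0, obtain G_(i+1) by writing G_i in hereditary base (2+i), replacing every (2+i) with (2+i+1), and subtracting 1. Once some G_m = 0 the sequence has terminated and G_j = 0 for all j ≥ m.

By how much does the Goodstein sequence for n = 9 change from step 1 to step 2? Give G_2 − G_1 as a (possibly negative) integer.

942

[0] 9 ≡ 2^(2 + 1) + 1 (base 2). Lift 3: 82. −1: 81.
[1] 81 ≡ 3^(3 + 1) (base 3). Lift 4: 1024. −1: 1023.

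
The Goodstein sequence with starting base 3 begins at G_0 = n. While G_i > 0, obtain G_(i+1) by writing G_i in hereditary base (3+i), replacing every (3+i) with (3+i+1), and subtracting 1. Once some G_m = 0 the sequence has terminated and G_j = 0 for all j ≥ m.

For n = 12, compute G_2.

[0] 12 ≡ 3^2 + 3 (base 3). Lift 4: 20. −1: 19.
[1] 19 ≡ 4^2 + 3 (base 4). Lift 5: 28. −1: 27.

27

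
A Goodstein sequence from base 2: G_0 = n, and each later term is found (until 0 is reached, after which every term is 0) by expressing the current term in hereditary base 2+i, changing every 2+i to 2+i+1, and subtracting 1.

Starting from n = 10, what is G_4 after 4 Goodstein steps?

i=0: 10 = 2^(2 + 1) + 2 (b=2); 2→3: 3^(3 + 1) + 3 = 84; 84−1 = 83
i=1: 83 = 3^(3 + 1) + 2 (b=3); 3→4: 4^(4 + 1) + 2 = 1026; 1026−1 = 1025
i=2: 1025 = 4^(4 + 1) + 1 (b=4); 4→5: 5^(5 + 1) + 1 = 15626; 15626−1 = 15625
i=3: 15625 = 5^(5 + 1) (b=5); 5→6: 6^(6 + 1) = 279936; 279936−1 = 279935

279935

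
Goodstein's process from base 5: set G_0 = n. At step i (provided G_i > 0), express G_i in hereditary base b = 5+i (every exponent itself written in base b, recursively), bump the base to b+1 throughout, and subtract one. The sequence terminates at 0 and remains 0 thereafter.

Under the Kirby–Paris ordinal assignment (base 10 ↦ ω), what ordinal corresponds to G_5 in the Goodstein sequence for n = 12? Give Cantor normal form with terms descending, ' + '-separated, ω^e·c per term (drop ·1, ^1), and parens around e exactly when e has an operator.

ω + 5

12 —HB5→ 2·5 + 2 —bump→ 2·6 + 2 = 14 —(−1)→ 13
13 —HB6→ 2·6 + 1 —bump→ 2·7 + 1 = 15 —(−1)→ 14
14 —HB7→ 2·7 —bump→ 2·8 = 16 —(−1)→ 15
15 —HB8→ 8 + 7 —bump→ 9 + 7 = 16 —(−1)→ 15
15 —HB9→ 9 + 6 —bump→ 10 + 6 = 16 —(−1)→ 15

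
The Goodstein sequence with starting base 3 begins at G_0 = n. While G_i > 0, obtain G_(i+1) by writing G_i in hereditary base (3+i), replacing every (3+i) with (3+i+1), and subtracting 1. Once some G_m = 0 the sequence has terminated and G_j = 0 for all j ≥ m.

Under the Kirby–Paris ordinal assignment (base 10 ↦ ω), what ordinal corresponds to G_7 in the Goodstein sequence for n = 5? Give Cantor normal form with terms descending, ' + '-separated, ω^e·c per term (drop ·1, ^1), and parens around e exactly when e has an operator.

1

base 3: 5 = 3 + 2; at 4: 4 + 2 = 6; next = 5
base 4: 5 = 4 + 1; at 5: 5 + 1 = 6; next = 5
base 5: 5 = 5; at 6: 6 = 6; next = 5
base 6: 5 = 5; at 7: 5 = 5; next = 4
base 7: 4 = 4; at 8: 4 = 4; next = 3
base 8: 3 = 3; at 9: 3 = 3; next = 2
base 9: 2 = 2; at 10: 2 = 2; next = 1
base 10: 1 = 1; at 11: 1 = 1; next = 0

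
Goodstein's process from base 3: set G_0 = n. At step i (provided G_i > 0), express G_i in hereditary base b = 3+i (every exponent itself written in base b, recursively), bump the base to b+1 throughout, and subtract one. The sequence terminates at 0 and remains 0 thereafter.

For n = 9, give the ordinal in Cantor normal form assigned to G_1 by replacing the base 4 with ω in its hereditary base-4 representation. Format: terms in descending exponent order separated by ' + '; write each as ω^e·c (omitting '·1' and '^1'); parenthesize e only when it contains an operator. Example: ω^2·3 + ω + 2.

9 —HB3→ 3^2 —bump→ 4^2 = 16 —(−1)→ 15
15 —HB4→ 3·4 + 3 —bump→ 3·5 + 3 = 18 —(−1)→ 17

ω·3 + 3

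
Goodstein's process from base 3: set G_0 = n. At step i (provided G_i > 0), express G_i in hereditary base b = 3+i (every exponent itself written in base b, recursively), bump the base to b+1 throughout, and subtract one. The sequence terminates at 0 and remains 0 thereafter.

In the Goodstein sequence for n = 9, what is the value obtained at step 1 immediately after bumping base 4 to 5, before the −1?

G_0 = 9. HB_3(9) = 3^2. Bump = 16. G_1 = 15.
G_1 = 15. HB_4(15) = 3·4 + 3. Bump = 18. G_2 = 17.

18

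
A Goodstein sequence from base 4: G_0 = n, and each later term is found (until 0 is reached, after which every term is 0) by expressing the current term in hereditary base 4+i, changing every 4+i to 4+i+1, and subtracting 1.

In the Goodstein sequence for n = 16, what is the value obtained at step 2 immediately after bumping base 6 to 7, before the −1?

16 —HB4→ 4^2 —bump→ 5^2 = 25 —(−1)→ 24
24 —HB5→ 4·5 + 4 —bump→ 4·6 + 4 = 28 —(−1)→ 27
27 —HB6→ 4·6 + 3 —bump→ 4·7 + 3 = 31 —(−1)→ 30

31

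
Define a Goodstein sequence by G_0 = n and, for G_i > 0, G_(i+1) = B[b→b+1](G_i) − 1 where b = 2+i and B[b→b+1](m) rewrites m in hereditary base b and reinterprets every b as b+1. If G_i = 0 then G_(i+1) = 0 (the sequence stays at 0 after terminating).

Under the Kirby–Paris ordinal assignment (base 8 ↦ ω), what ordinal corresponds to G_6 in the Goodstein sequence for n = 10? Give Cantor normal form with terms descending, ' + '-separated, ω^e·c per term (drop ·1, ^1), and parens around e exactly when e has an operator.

10 —HB2→ 2^(2 + 1) + 2 —bump→ 3^(3 + 1) + 3 = 84 —(−1)→ 83
83 —HB3→ 3^(3 + 1) + 2 —bump→ 4^(4 + 1) + 2 = 1026 —(−1)→ 1025
1025 —HB4→ 4^(4 + 1) + 1 —bump→ 5^(5 + 1) + 1 = 15626 —(−1)→ 15625
15625 —HB5→ 5^(5 + 1) —bump→ 6^(6 + 1) = 279936 —(−1)→ 279935
279935 —HB6→ 5·6^6 + 5·6^5 + 5·6^4 + 5·6^3 + 5·6^2 + 5·6 + 5 —bump→ 5·7^7 + 5·7^5 + 5·7^4 + 5·7^3 + 5·7^2 + 5·7 + 5 = 4215755 —(−1)→ 4215754
4215754 —HB7→ 5·7^7 + 5·7^5 + 5·7^4 + 5·7^3 + 5·7^2 + 5·7 + 4 —bump→ 5·8^8 + 5·8^5 + 5·8^4 + 5·8^3 + 5·8^2 + 5·8 + 4 = 84073324 —(−1)→ 84073323

ω^ω·5 + ω^5·5 + ω^4·5 + ω^3·5 + ω^2·5 + ω·5 + 3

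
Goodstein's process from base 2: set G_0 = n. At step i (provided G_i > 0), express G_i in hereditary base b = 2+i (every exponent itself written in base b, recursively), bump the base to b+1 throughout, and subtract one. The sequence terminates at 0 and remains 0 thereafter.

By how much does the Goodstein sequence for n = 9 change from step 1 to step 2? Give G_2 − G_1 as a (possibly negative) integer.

9 —HB2→ 2^(2 + 1) + 1 —bump→ 3^(3 + 1) + 1 = 82 —(−1)→ 81
81 —HB3→ 3^(3 + 1) —bump→ 4^(4 + 1) = 1024 —(−1)→ 1023

942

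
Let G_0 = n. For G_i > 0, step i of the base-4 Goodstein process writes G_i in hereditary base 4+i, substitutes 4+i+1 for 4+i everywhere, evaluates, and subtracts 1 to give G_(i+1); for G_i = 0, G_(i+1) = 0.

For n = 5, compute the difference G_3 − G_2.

-1

step 0: 5 = 4 + 1; sub 5 for 4: 5 + 1; = 6; G_1 = 6−1 = 5
step 1: 5 = 5; sub 6 for 5: 6; = 6; G_2 = 6−1 = 5
step 2: 5 = 5; sub 7 for 6: 5; = 5; G_3 = 5−1 = 4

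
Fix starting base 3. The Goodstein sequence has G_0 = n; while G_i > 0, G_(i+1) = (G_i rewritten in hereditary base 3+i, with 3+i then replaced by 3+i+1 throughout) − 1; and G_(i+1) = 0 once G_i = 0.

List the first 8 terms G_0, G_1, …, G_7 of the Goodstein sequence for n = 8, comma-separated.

G_0=8  [base 3] 2·3 + 2  →[3↦4]→  2·4 + 2 = 10  −1 ⇒ G_1=9
G_1=9  [base 4] 2·4 + 1  →[4↦5]→  2·5 + 1 = 11  −1 ⇒ G_2=10
G_2=10  [base 5] 2·5  →[5↦6]→  2·6 = 12  −1 ⇒ G_3=11
G_3=11  [base 6] 6 + 5  →[6↦7]→  7 + 5 = 12  −1 ⇒ G_4=11
G_4=11  [base 7] 7 + 4  →[7↦8]→  8 + 4 = 12  −1 ⇒ G_5=11
G_5=11  [base 8] 8 + 3  →[8↦9]→  9 + 3 = 12  −1 ⇒ G_6=11
G_6=11  [base 9] 9 + 2  →[9↦10]→  10 + 2 = 12  −1 ⇒ G_7=11

8, 9, 10, 11, 11, 11, 11, 11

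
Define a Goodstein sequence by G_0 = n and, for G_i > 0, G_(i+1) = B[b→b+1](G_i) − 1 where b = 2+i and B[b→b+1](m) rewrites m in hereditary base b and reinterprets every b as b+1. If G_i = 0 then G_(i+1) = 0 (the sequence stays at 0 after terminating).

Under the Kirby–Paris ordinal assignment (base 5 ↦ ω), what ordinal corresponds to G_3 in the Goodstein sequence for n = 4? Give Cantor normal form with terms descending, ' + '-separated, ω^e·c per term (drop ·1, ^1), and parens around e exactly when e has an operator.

G_0=4  [base 2] 2^2  →[2↦3]→  3^3 = 27  −1 ⇒ G_1=26
G_1=26  [base 3] 2·3^2 + 2·3 + 2  →[3↦4]→  2·4^2 + 2·4 + 2 = 42  −1 ⇒ G_2=41
G_2=41  [base 4] 2·4^2 + 2·4 + 1  →[4↦5]→  2·5^2 + 2·5 + 1 = 61  −1 ⇒ G_3=60
G_3=60  [base 5] 2·5^2 + 2·5  →[5↦6]→  2·6^2 + 2·6 = 84  −1 ⇒ G_4=83

ω^2·2 + ω·2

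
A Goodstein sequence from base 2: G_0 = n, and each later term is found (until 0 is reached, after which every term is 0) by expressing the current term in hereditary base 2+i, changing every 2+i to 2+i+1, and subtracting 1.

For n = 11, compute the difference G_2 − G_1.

i=0: 11 = 2^(2 + 1) + 2 + 1 (b=2); 2→3: 3^(3 + 1) + 3 + 1 = 85; 85−1 = 84
i=1: 84 = 3^(3 + 1) + 3 (b=3); 3→4: 4^(4 + 1) + 4 = 1028; 1028−1 = 1027

943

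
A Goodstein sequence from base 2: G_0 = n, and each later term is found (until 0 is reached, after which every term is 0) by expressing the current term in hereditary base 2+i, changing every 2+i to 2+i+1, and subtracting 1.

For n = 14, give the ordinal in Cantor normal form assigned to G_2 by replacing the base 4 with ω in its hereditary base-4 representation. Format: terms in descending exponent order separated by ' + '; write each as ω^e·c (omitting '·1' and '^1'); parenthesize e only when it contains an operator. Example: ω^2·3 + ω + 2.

ω^(ω + 1) + ω^ω + 1

base 2: 14 = 2^(2 + 1) + 2^2 + 2; at 3: 3^(3 + 1) + 3^3 + 3 = 111; next = 110
base 3: 110 = 3^(3 + 1) + 3^3 + 2; at 4: 4^(4 + 1) + 4^4 + 2 = 1282; next = 1281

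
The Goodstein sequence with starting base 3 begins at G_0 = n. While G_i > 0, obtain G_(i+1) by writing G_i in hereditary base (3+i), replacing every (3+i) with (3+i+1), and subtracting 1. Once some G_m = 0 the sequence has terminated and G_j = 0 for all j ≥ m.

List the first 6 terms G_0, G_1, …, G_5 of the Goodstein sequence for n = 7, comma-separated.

7, 8, 9, 9, 9, 9

step 0: 7 = 2·3 + 1; sub 4 for 3: 2·4 + 1; = 9; G_1 = 9−1 = 8
step 1: 8 = 2·4; sub 5 for 4: 2·5; = 10; G_2 = 10−1 = 9
step 2: 9 = 5 + 4; sub 6 for 5: 6 + 4; = 10; G_3 = 10−1 = 9
step 3: 9 = 6 + 3; sub 7 for 6: 7 + 3; = 10; G_4 = 10−1 = 9
step 4: 9 = 7 + 2; sub 8 for 7: 8 + 2; = 10; G_5 = 10−1 = 9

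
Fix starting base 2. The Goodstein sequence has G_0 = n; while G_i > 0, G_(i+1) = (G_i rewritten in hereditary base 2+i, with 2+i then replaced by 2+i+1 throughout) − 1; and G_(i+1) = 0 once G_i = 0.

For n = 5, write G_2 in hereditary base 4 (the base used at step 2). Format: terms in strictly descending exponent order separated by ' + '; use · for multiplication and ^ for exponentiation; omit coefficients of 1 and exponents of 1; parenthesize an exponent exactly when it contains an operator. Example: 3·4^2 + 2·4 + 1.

step 0: 5 = 2^2 + 1; sub 3 for 2: 3^3 + 1; = 28; G_1 = 28−1 = 27
step 1: 27 = 3^3; sub 4 for 3: 4^4; = 256; G_2 = 256−1 = 255
step 2: 255 = 3·4^3 + 3·4^2 + 3·4 + 3; sub 5 for 4: 3·5^3 + 3·5^2 + 3·5 + 3; = 468; G_3 = 468−1 = 467

3·4^3 + 3·4^2 + 3·4 + 3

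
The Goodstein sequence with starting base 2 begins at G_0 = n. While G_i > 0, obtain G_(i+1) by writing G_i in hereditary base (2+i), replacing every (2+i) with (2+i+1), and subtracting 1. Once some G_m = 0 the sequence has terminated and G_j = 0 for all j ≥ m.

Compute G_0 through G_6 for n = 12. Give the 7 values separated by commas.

12, 107, 1065, 15685, 280019, 5764910, 134217867

G_0 = 12. HB_2(12) = 2^(2 + 1) + 2^2. Bump = 108. G_1 = 107.
G_1 = 107. HB_3(107) = 3^(3 + 1) + 2·3^2 + 2·3 + 2. Bump = 1066. G_2 = 1065.
G_2 = 1065. HB_4(1065) = 4^(4 + 1) + 2·4^2 + 2·4 + 1. Bump = 15686. G_3 = 15685.
G_3 = 15685. HB_5(15685) = 5^(5 + 1) + 2·5^2 + 2·5. Bump = 280020. G_4 = 280019.
G_4 = 280019. HB_6(280019) = 6^(6 + 1) + 2·6^2 + 6 + 5. Bump = 5764911. G_5 = 5764910.
G_5 = 5764910. HB_7(5764910) = 7^(7 + 1) + 2·7^2 + 7 + 4. Bump = 134217868. G_6 = 134217867.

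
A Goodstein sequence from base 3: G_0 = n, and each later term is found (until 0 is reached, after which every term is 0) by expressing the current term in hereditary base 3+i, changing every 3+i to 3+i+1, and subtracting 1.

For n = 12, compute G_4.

(0) 12|_3 = 3^2 + 3 ↦ 4^2 + 4|_4 = 20 ⇒ 19
(1) 19|_4 = 4^2 + 3 ↦ 5^2 + 3|_5 = 28 ⇒ 27
(2) 27|_5 = 5^2 + 2 ↦ 6^2 + 2|_6 = 38 ⇒ 37
(3) 37|_6 = 6^2 + 1 ↦ 7^2 + 1|_7 = 50 ⇒ 49
(4) 49|_7 = 7^2 ↦ 8^2|_8 = 64 ⇒ 63

49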